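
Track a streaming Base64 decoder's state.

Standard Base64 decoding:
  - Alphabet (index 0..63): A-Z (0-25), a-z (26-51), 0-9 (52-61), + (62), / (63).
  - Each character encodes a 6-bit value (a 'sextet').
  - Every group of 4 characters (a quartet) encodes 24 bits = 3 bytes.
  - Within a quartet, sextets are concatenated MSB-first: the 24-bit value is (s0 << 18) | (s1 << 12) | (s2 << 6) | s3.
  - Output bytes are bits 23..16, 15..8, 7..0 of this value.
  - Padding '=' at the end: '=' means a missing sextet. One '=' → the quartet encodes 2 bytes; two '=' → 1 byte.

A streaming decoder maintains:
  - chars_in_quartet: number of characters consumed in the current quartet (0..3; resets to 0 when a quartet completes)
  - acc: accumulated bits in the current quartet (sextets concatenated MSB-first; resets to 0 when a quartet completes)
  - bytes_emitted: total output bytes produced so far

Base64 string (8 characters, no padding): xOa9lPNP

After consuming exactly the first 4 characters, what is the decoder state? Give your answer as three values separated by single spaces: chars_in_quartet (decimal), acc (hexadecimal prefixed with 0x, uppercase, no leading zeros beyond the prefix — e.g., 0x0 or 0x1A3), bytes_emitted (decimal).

Answer: 0 0x0 3

Derivation:
After char 0 ('x'=49): chars_in_quartet=1 acc=0x31 bytes_emitted=0
After char 1 ('O'=14): chars_in_quartet=2 acc=0xC4E bytes_emitted=0
After char 2 ('a'=26): chars_in_quartet=3 acc=0x3139A bytes_emitted=0
After char 3 ('9'=61): chars_in_quartet=4 acc=0xC4E6BD -> emit C4 E6 BD, reset; bytes_emitted=3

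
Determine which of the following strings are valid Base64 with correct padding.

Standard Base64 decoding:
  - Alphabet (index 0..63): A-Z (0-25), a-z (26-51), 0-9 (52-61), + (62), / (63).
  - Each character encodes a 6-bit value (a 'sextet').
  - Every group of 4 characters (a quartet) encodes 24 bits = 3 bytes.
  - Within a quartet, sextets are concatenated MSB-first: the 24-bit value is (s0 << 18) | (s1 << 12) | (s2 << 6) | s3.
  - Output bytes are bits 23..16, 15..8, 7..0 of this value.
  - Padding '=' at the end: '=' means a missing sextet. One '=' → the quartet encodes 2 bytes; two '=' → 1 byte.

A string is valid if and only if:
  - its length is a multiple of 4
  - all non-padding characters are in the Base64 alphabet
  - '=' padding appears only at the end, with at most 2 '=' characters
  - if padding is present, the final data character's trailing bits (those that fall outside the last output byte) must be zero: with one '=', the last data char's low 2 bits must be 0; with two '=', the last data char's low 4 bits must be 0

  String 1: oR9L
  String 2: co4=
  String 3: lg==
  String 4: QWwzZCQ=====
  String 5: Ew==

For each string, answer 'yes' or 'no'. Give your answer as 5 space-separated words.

String 1: 'oR9L' → valid
String 2: 'co4=' → valid
String 3: 'lg==' → valid
String 4: 'QWwzZCQ=====' → invalid (5 pad chars (max 2))
String 5: 'Ew==' → valid

Answer: yes yes yes no yes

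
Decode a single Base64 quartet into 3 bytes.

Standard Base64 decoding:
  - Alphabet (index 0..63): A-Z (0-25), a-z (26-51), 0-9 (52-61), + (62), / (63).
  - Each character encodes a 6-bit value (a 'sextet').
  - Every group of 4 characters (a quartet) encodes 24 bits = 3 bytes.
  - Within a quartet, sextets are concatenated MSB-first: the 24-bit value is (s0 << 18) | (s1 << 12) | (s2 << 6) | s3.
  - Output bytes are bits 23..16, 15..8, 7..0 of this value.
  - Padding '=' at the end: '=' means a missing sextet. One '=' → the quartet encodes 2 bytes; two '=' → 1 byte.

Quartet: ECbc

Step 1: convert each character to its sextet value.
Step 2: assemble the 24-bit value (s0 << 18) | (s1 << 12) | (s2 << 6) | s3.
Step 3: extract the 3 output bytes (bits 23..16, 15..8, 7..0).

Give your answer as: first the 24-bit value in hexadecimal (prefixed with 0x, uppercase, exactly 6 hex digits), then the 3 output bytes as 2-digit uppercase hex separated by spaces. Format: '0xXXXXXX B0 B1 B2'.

Sextets: E=4, C=2, b=27, c=28
24-bit: (4<<18) | (2<<12) | (27<<6) | 28
      = 0x100000 | 0x002000 | 0x0006C0 | 0x00001C
      = 0x1026DC
Bytes: (v>>16)&0xFF=10, (v>>8)&0xFF=26, v&0xFF=DC

Answer: 0x1026DC 10 26 DC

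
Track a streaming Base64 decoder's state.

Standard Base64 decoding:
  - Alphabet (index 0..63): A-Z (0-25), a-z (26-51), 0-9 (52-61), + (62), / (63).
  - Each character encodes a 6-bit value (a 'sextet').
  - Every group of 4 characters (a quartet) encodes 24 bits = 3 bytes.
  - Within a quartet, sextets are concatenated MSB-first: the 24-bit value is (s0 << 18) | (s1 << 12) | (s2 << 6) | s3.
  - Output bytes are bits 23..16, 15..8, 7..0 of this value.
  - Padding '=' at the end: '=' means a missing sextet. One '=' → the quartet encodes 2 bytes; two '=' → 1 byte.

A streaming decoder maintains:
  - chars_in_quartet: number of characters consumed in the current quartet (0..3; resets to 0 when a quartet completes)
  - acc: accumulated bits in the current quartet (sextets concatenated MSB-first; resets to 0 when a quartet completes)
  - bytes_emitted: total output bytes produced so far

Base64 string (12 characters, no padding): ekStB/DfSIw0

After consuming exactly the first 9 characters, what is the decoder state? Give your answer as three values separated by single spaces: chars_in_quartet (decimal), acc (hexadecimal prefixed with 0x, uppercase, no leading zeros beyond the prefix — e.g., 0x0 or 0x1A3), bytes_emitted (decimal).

Answer: 1 0x12 6

Derivation:
After char 0 ('e'=30): chars_in_quartet=1 acc=0x1E bytes_emitted=0
After char 1 ('k'=36): chars_in_quartet=2 acc=0x7A4 bytes_emitted=0
After char 2 ('S'=18): chars_in_quartet=3 acc=0x1E912 bytes_emitted=0
After char 3 ('t'=45): chars_in_quartet=4 acc=0x7A44AD -> emit 7A 44 AD, reset; bytes_emitted=3
After char 4 ('B'=1): chars_in_quartet=1 acc=0x1 bytes_emitted=3
After char 5 ('/'=63): chars_in_quartet=2 acc=0x7F bytes_emitted=3
After char 6 ('D'=3): chars_in_quartet=3 acc=0x1FC3 bytes_emitted=3
After char 7 ('f'=31): chars_in_quartet=4 acc=0x7F0DF -> emit 07 F0 DF, reset; bytes_emitted=6
After char 8 ('S'=18): chars_in_quartet=1 acc=0x12 bytes_emitted=6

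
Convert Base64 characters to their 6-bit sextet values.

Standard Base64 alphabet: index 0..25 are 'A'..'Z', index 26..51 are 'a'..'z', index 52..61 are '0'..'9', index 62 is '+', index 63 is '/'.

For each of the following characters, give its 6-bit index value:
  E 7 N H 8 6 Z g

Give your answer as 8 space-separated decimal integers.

'E': A..Z range, ord('E') − ord('A') = 4
'7': 0..9 range, 52 + ord('7') − ord('0') = 59
'N': A..Z range, ord('N') − ord('A') = 13
'H': A..Z range, ord('H') − ord('A') = 7
'8': 0..9 range, 52 + ord('8') − ord('0') = 60
'6': 0..9 range, 52 + ord('6') − ord('0') = 58
'Z': A..Z range, ord('Z') − ord('A') = 25
'g': a..z range, 26 + ord('g') − ord('a') = 32

Answer: 4 59 13 7 60 58 25 32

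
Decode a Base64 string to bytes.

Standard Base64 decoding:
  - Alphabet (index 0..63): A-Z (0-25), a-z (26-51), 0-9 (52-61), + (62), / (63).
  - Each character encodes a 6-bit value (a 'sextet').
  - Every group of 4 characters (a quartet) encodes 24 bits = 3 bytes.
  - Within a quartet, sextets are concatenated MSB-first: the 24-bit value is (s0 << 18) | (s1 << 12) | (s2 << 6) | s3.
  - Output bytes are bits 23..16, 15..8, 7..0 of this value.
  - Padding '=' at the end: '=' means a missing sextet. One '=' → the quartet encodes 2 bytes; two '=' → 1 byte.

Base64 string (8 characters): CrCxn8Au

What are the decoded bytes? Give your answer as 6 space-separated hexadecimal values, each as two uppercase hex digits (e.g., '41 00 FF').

After char 0 ('C'=2): chars_in_quartet=1 acc=0x2 bytes_emitted=0
After char 1 ('r'=43): chars_in_quartet=2 acc=0xAB bytes_emitted=0
After char 2 ('C'=2): chars_in_quartet=3 acc=0x2AC2 bytes_emitted=0
After char 3 ('x'=49): chars_in_quartet=4 acc=0xAB0B1 -> emit 0A B0 B1, reset; bytes_emitted=3
After char 4 ('n'=39): chars_in_quartet=1 acc=0x27 bytes_emitted=3
After char 5 ('8'=60): chars_in_quartet=2 acc=0x9FC bytes_emitted=3
After char 6 ('A'=0): chars_in_quartet=3 acc=0x27F00 bytes_emitted=3
After char 7 ('u'=46): chars_in_quartet=4 acc=0x9FC02E -> emit 9F C0 2E, reset; bytes_emitted=6

Answer: 0A B0 B1 9F C0 2E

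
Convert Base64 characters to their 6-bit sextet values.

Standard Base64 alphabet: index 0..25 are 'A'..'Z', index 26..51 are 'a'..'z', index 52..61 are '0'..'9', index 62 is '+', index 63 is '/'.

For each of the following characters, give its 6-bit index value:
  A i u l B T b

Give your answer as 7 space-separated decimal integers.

'A': A..Z range, ord('A') − ord('A') = 0
'i': a..z range, 26 + ord('i') − ord('a') = 34
'u': a..z range, 26 + ord('u') − ord('a') = 46
'l': a..z range, 26 + ord('l') − ord('a') = 37
'B': A..Z range, ord('B') − ord('A') = 1
'T': A..Z range, ord('T') − ord('A') = 19
'b': a..z range, 26 + ord('b') − ord('a') = 27

Answer: 0 34 46 37 1 19 27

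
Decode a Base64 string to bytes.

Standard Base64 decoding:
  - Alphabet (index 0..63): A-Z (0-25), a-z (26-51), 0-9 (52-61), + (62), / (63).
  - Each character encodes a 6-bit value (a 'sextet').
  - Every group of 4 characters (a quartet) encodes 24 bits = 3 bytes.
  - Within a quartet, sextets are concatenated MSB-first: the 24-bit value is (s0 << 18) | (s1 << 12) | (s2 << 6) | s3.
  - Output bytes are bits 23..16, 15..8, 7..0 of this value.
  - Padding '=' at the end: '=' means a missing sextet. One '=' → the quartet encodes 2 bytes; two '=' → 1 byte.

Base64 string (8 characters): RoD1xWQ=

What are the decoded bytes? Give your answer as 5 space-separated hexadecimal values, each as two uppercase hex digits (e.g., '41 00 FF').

Answer: 46 80 F5 C5 64

Derivation:
After char 0 ('R'=17): chars_in_quartet=1 acc=0x11 bytes_emitted=0
After char 1 ('o'=40): chars_in_quartet=2 acc=0x468 bytes_emitted=0
After char 2 ('D'=3): chars_in_quartet=3 acc=0x11A03 bytes_emitted=0
After char 3 ('1'=53): chars_in_quartet=4 acc=0x4680F5 -> emit 46 80 F5, reset; bytes_emitted=3
After char 4 ('x'=49): chars_in_quartet=1 acc=0x31 bytes_emitted=3
After char 5 ('W'=22): chars_in_quartet=2 acc=0xC56 bytes_emitted=3
After char 6 ('Q'=16): chars_in_quartet=3 acc=0x31590 bytes_emitted=3
Padding '=': partial quartet acc=0x31590 -> emit C5 64; bytes_emitted=5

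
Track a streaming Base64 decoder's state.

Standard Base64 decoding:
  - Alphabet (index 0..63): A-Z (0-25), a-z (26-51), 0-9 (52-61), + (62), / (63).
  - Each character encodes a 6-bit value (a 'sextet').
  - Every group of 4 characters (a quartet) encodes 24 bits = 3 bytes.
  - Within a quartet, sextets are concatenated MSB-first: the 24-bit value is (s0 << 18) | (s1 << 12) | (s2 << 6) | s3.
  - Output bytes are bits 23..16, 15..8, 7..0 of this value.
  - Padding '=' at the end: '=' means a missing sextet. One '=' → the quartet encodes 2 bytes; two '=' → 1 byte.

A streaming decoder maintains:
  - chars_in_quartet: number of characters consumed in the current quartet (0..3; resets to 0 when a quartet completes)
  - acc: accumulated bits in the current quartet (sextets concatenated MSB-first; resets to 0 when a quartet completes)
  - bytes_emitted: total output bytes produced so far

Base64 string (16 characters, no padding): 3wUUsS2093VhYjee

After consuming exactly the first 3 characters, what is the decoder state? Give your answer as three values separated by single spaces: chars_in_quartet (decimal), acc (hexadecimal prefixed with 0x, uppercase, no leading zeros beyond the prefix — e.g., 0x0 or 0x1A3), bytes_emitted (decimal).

After char 0 ('3'=55): chars_in_quartet=1 acc=0x37 bytes_emitted=0
After char 1 ('w'=48): chars_in_quartet=2 acc=0xDF0 bytes_emitted=0
After char 2 ('U'=20): chars_in_quartet=3 acc=0x37C14 bytes_emitted=0

Answer: 3 0x37C14 0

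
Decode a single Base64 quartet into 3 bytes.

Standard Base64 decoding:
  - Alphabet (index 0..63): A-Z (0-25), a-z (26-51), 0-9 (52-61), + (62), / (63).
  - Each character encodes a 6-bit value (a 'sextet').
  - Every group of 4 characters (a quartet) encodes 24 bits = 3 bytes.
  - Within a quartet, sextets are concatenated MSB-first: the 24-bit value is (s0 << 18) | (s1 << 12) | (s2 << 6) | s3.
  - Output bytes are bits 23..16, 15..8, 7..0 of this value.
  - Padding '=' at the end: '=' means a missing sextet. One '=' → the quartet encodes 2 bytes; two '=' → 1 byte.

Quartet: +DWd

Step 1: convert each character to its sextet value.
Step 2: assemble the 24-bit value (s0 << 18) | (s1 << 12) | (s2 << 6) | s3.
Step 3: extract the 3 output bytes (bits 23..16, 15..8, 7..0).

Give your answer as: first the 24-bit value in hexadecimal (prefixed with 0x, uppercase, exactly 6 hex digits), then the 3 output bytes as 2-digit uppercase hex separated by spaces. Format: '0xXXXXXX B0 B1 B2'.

Sextets: +=62, D=3, W=22, d=29
24-bit: (62<<18) | (3<<12) | (22<<6) | 29
      = 0xF80000 | 0x003000 | 0x000580 | 0x00001D
      = 0xF8359D
Bytes: (v>>16)&0xFF=F8, (v>>8)&0xFF=35, v&0xFF=9D

Answer: 0xF8359D F8 35 9D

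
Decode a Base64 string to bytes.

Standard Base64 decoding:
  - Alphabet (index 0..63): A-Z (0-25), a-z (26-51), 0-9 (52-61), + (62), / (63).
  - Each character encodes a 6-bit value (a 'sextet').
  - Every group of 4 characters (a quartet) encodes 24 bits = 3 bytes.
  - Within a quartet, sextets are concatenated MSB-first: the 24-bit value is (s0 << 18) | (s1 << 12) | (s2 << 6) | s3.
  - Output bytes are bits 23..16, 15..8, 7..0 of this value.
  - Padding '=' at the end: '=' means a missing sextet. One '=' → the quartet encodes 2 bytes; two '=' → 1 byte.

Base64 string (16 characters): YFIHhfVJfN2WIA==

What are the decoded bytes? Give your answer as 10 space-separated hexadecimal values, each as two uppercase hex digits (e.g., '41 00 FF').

After char 0 ('Y'=24): chars_in_quartet=1 acc=0x18 bytes_emitted=0
After char 1 ('F'=5): chars_in_quartet=2 acc=0x605 bytes_emitted=0
After char 2 ('I'=8): chars_in_quartet=3 acc=0x18148 bytes_emitted=0
After char 3 ('H'=7): chars_in_quartet=4 acc=0x605207 -> emit 60 52 07, reset; bytes_emitted=3
After char 4 ('h'=33): chars_in_quartet=1 acc=0x21 bytes_emitted=3
After char 5 ('f'=31): chars_in_quartet=2 acc=0x85F bytes_emitted=3
After char 6 ('V'=21): chars_in_quartet=3 acc=0x217D5 bytes_emitted=3
After char 7 ('J'=9): chars_in_quartet=4 acc=0x85F549 -> emit 85 F5 49, reset; bytes_emitted=6
After char 8 ('f'=31): chars_in_quartet=1 acc=0x1F bytes_emitted=6
After char 9 ('N'=13): chars_in_quartet=2 acc=0x7CD bytes_emitted=6
After char 10 ('2'=54): chars_in_quartet=3 acc=0x1F376 bytes_emitted=6
After char 11 ('W'=22): chars_in_quartet=4 acc=0x7CDD96 -> emit 7C DD 96, reset; bytes_emitted=9
After char 12 ('I'=8): chars_in_quartet=1 acc=0x8 bytes_emitted=9
After char 13 ('A'=0): chars_in_quartet=2 acc=0x200 bytes_emitted=9
Padding '==': partial quartet acc=0x200 -> emit 20; bytes_emitted=10

Answer: 60 52 07 85 F5 49 7C DD 96 20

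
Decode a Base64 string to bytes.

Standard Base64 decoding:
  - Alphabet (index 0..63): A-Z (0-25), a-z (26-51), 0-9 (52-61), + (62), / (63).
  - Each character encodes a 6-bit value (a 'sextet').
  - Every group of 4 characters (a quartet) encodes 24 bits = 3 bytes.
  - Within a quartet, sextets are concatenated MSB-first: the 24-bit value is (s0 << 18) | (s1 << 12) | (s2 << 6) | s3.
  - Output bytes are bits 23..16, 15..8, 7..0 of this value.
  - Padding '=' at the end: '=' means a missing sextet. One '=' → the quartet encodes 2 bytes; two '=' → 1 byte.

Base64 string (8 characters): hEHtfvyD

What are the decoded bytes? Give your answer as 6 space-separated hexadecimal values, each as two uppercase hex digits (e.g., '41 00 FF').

After char 0 ('h'=33): chars_in_quartet=1 acc=0x21 bytes_emitted=0
After char 1 ('E'=4): chars_in_quartet=2 acc=0x844 bytes_emitted=0
After char 2 ('H'=7): chars_in_quartet=3 acc=0x21107 bytes_emitted=0
After char 3 ('t'=45): chars_in_quartet=4 acc=0x8441ED -> emit 84 41 ED, reset; bytes_emitted=3
After char 4 ('f'=31): chars_in_quartet=1 acc=0x1F bytes_emitted=3
After char 5 ('v'=47): chars_in_quartet=2 acc=0x7EF bytes_emitted=3
After char 6 ('y'=50): chars_in_quartet=3 acc=0x1FBF2 bytes_emitted=3
After char 7 ('D'=3): chars_in_quartet=4 acc=0x7EFC83 -> emit 7E FC 83, reset; bytes_emitted=6

Answer: 84 41 ED 7E FC 83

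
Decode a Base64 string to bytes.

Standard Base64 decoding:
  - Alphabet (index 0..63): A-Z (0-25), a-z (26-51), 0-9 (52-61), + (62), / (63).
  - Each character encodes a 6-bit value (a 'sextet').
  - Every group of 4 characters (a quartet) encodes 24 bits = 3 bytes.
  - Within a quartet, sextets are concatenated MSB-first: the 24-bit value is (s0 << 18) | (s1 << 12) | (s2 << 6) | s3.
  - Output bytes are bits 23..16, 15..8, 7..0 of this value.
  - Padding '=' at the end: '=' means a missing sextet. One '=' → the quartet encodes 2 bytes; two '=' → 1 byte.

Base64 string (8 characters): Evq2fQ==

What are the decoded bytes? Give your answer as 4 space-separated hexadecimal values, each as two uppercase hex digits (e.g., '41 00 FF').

After char 0 ('E'=4): chars_in_quartet=1 acc=0x4 bytes_emitted=0
After char 1 ('v'=47): chars_in_quartet=2 acc=0x12F bytes_emitted=0
After char 2 ('q'=42): chars_in_quartet=3 acc=0x4BEA bytes_emitted=0
After char 3 ('2'=54): chars_in_quartet=4 acc=0x12FAB6 -> emit 12 FA B6, reset; bytes_emitted=3
After char 4 ('f'=31): chars_in_quartet=1 acc=0x1F bytes_emitted=3
After char 5 ('Q'=16): chars_in_quartet=2 acc=0x7D0 bytes_emitted=3
Padding '==': partial quartet acc=0x7D0 -> emit 7D; bytes_emitted=4

Answer: 12 FA B6 7D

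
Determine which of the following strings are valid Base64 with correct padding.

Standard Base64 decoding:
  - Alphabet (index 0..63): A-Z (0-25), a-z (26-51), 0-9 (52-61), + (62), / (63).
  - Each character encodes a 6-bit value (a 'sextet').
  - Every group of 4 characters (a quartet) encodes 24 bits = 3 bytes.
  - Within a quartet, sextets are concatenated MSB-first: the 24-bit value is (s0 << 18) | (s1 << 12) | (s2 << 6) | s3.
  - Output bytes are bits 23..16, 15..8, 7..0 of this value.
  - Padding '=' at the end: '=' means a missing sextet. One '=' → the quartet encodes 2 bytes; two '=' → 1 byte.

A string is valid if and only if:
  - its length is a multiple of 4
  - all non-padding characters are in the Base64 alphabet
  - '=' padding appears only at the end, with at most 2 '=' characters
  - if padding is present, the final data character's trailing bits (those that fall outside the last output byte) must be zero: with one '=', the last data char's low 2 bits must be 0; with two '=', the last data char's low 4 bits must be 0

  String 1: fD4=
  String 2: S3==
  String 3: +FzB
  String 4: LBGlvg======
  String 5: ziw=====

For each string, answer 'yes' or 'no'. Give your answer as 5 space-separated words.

String 1: 'fD4=' → valid
String 2: 'S3==' → invalid (bad trailing bits)
String 3: '+FzB' → valid
String 4: 'LBGlvg======' → invalid (6 pad chars (max 2))
String 5: 'ziw=====' → invalid (5 pad chars (max 2))

Answer: yes no yes no no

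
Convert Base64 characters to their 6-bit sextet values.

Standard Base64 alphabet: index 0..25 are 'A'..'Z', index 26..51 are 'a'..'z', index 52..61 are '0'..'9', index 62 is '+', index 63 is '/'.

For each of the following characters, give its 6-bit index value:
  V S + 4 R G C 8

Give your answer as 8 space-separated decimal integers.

Answer: 21 18 62 56 17 6 2 60

Derivation:
'V': A..Z range, ord('V') − ord('A') = 21
'S': A..Z range, ord('S') − ord('A') = 18
'+': index 62
'4': 0..9 range, 52 + ord('4') − ord('0') = 56
'R': A..Z range, ord('R') − ord('A') = 17
'G': A..Z range, ord('G') − ord('A') = 6
'C': A..Z range, ord('C') − ord('A') = 2
'8': 0..9 range, 52 + ord('8') − ord('0') = 60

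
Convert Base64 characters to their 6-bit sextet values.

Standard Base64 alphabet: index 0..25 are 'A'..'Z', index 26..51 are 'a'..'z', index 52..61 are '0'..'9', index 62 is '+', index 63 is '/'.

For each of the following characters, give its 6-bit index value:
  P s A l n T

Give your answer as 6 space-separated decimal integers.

'P': A..Z range, ord('P') − ord('A') = 15
's': a..z range, 26 + ord('s') − ord('a') = 44
'A': A..Z range, ord('A') − ord('A') = 0
'l': a..z range, 26 + ord('l') − ord('a') = 37
'n': a..z range, 26 + ord('n') − ord('a') = 39
'T': A..Z range, ord('T') − ord('A') = 19

Answer: 15 44 0 37 39 19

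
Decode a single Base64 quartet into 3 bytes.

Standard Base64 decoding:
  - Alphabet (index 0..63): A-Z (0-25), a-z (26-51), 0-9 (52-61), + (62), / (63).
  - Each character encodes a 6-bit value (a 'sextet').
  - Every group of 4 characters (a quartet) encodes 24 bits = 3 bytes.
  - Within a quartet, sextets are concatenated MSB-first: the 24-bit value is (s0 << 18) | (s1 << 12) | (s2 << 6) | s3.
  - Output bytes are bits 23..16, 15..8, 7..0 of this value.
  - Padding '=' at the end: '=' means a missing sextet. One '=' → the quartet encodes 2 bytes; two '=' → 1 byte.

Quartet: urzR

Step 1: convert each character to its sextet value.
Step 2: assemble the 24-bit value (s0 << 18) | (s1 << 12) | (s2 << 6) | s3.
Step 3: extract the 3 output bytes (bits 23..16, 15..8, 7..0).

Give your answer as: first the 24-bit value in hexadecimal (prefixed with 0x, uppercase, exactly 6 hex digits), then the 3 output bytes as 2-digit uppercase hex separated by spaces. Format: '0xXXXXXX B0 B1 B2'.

Answer: 0xBABCD1 BA BC D1

Derivation:
Sextets: u=46, r=43, z=51, R=17
24-bit: (46<<18) | (43<<12) | (51<<6) | 17
      = 0xB80000 | 0x02B000 | 0x000CC0 | 0x000011
      = 0xBABCD1
Bytes: (v>>16)&0xFF=BA, (v>>8)&0xFF=BC, v&0xFF=D1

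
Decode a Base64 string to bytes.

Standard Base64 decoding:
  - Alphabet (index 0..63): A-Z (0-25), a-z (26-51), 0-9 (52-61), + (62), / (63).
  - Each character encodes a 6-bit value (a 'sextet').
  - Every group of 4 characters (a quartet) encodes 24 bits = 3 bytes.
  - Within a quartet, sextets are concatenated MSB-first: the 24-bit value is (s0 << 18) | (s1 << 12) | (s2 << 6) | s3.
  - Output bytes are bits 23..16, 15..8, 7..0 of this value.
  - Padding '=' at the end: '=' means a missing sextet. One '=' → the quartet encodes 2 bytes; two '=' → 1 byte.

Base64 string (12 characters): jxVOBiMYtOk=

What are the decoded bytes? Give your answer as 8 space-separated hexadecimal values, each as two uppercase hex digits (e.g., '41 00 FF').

Answer: 8F 15 4E 06 23 18 B4 E9

Derivation:
After char 0 ('j'=35): chars_in_quartet=1 acc=0x23 bytes_emitted=0
After char 1 ('x'=49): chars_in_quartet=2 acc=0x8F1 bytes_emitted=0
After char 2 ('V'=21): chars_in_quartet=3 acc=0x23C55 bytes_emitted=0
After char 3 ('O'=14): chars_in_quartet=4 acc=0x8F154E -> emit 8F 15 4E, reset; bytes_emitted=3
After char 4 ('B'=1): chars_in_quartet=1 acc=0x1 bytes_emitted=3
After char 5 ('i'=34): chars_in_quartet=2 acc=0x62 bytes_emitted=3
After char 6 ('M'=12): chars_in_quartet=3 acc=0x188C bytes_emitted=3
After char 7 ('Y'=24): chars_in_quartet=4 acc=0x62318 -> emit 06 23 18, reset; bytes_emitted=6
After char 8 ('t'=45): chars_in_quartet=1 acc=0x2D bytes_emitted=6
After char 9 ('O'=14): chars_in_quartet=2 acc=0xB4E bytes_emitted=6
After char 10 ('k'=36): chars_in_quartet=3 acc=0x2D3A4 bytes_emitted=6
Padding '=': partial quartet acc=0x2D3A4 -> emit B4 E9; bytes_emitted=8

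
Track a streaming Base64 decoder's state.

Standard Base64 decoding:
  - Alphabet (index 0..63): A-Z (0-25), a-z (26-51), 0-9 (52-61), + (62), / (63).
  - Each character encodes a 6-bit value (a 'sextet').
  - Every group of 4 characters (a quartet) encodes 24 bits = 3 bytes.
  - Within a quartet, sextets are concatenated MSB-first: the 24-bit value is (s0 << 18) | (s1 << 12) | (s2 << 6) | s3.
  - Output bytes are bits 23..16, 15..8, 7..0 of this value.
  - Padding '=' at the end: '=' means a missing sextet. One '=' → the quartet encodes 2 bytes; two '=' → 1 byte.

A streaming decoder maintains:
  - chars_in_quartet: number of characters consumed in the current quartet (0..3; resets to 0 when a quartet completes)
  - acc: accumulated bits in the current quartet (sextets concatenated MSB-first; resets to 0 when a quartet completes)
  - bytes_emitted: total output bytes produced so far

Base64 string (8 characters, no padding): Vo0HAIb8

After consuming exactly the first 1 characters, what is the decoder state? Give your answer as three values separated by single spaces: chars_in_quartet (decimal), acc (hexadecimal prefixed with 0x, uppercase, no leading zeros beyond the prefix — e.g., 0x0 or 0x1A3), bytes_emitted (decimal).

Answer: 1 0x15 0

Derivation:
After char 0 ('V'=21): chars_in_quartet=1 acc=0x15 bytes_emitted=0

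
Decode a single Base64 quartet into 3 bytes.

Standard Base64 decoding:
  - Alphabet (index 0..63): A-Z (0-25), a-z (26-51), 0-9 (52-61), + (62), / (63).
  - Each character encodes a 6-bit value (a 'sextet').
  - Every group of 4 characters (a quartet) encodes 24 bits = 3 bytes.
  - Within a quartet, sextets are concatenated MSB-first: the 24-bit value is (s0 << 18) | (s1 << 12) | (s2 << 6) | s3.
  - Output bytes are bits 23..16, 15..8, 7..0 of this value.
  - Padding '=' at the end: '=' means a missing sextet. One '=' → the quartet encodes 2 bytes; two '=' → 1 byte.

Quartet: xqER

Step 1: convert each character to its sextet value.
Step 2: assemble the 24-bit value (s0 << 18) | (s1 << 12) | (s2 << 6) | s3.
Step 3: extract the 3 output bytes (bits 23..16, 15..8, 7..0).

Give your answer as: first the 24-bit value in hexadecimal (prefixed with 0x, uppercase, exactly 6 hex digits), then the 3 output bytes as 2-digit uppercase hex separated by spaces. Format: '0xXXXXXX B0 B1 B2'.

Answer: 0xC6A111 C6 A1 11

Derivation:
Sextets: x=49, q=42, E=4, R=17
24-bit: (49<<18) | (42<<12) | (4<<6) | 17
      = 0xC40000 | 0x02A000 | 0x000100 | 0x000011
      = 0xC6A111
Bytes: (v>>16)&0xFF=C6, (v>>8)&0xFF=A1, v&0xFF=11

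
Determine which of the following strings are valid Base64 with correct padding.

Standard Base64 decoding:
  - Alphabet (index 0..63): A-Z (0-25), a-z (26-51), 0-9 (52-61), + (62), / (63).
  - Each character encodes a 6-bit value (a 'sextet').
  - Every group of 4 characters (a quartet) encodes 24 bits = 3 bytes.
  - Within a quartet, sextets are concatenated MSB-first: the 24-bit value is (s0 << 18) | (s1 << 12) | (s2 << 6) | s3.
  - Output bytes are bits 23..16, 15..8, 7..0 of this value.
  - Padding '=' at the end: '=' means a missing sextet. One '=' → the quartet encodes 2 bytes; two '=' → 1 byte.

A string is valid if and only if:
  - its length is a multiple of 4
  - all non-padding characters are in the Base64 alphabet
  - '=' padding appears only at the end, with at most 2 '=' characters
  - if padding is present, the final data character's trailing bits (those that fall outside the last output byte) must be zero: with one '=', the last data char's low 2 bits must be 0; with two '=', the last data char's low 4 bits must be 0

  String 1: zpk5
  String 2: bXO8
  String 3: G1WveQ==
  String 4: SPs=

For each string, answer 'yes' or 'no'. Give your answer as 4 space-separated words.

Answer: yes yes yes yes

Derivation:
String 1: 'zpk5' → valid
String 2: 'bXO8' → valid
String 3: 'G1WveQ==' → valid
String 4: 'SPs=' → valid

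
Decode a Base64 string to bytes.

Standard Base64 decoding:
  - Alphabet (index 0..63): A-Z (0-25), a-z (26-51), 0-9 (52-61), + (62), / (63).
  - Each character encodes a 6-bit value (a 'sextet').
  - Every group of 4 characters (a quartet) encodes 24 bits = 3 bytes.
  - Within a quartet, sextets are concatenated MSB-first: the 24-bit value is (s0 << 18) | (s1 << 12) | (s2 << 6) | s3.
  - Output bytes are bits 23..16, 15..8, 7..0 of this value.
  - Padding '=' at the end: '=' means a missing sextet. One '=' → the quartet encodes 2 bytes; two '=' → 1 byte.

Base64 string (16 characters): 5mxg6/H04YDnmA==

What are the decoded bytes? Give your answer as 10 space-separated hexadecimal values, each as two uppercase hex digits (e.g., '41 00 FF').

After char 0 ('5'=57): chars_in_quartet=1 acc=0x39 bytes_emitted=0
After char 1 ('m'=38): chars_in_quartet=2 acc=0xE66 bytes_emitted=0
After char 2 ('x'=49): chars_in_quartet=3 acc=0x399B1 bytes_emitted=0
After char 3 ('g'=32): chars_in_quartet=4 acc=0xE66C60 -> emit E6 6C 60, reset; bytes_emitted=3
After char 4 ('6'=58): chars_in_quartet=1 acc=0x3A bytes_emitted=3
After char 5 ('/'=63): chars_in_quartet=2 acc=0xEBF bytes_emitted=3
After char 6 ('H'=7): chars_in_quartet=3 acc=0x3AFC7 bytes_emitted=3
After char 7 ('0'=52): chars_in_quartet=4 acc=0xEBF1F4 -> emit EB F1 F4, reset; bytes_emitted=6
After char 8 ('4'=56): chars_in_quartet=1 acc=0x38 bytes_emitted=6
After char 9 ('Y'=24): chars_in_quartet=2 acc=0xE18 bytes_emitted=6
After char 10 ('D'=3): chars_in_quartet=3 acc=0x38603 bytes_emitted=6
After char 11 ('n'=39): chars_in_quartet=4 acc=0xE180E7 -> emit E1 80 E7, reset; bytes_emitted=9
After char 12 ('m'=38): chars_in_quartet=1 acc=0x26 bytes_emitted=9
After char 13 ('A'=0): chars_in_quartet=2 acc=0x980 bytes_emitted=9
Padding '==': partial quartet acc=0x980 -> emit 98; bytes_emitted=10

Answer: E6 6C 60 EB F1 F4 E1 80 E7 98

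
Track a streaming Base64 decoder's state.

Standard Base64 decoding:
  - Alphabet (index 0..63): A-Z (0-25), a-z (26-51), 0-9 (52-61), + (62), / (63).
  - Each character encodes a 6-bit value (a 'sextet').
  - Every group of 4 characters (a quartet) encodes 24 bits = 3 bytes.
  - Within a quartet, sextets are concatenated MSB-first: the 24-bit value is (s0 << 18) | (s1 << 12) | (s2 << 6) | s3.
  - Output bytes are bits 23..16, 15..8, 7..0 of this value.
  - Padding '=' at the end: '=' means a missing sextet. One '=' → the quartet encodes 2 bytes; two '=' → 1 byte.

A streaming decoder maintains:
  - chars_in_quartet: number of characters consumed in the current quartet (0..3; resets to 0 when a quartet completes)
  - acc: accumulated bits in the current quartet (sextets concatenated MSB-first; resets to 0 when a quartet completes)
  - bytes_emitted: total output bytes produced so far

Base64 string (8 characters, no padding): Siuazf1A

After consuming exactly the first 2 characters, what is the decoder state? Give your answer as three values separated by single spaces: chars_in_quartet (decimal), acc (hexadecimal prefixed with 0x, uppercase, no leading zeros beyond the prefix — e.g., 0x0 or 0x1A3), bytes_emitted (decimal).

After char 0 ('S'=18): chars_in_quartet=1 acc=0x12 bytes_emitted=0
After char 1 ('i'=34): chars_in_quartet=2 acc=0x4A2 bytes_emitted=0

Answer: 2 0x4A2 0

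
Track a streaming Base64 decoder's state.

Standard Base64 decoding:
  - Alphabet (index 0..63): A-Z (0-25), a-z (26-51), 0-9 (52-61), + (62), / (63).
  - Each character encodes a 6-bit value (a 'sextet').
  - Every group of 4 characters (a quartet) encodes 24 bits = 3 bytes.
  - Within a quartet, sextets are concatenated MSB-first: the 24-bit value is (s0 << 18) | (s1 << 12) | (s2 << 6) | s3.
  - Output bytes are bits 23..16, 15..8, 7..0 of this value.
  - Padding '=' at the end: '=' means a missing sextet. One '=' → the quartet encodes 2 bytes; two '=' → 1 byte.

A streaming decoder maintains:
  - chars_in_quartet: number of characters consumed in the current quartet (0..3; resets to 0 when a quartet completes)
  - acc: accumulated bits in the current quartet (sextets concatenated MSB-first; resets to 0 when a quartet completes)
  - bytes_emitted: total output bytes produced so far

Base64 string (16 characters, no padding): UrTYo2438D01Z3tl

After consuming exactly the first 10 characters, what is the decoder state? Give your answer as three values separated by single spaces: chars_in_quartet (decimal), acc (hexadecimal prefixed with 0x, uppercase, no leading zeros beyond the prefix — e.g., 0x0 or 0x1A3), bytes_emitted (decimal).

Answer: 2 0xF03 6

Derivation:
After char 0 ('U'=20): chars_in_quartet=1 acc=0x14 bytes_emitted=0
After char 1 ('r'=43): chars_in_quartet=2 acc=0x52B bytes_emitted=0
After char 2 ('T'=19): chars_in_quartet=3 acc=0x14AD3 bytes_emitted=0
After char 3 ('Y'=24): chars_in_quartet=4 acc=0x52B4D8 -> emit 52 B4 D8, reset; bytes_emitted=3
After char 4 ('o'=40): chars_in_quartet=1 acc=0x28 bytes_emitted=3
After char 5 ('2'=54): chars_in_quartet=2 acc=0xA36 bytes_emitted=3
After char 6 ('4'=56): chars_in_quartet=3 acc=0x28DB8 bytes_emitted=3
After char 7 ('3'=55): chars_in_quartet=4 acc=0xA36E37 -> emit A3 6E 37, reset; bytes_emitted=6
After char 8 ('8'=60): chars_in_quartet=1 acc=0x3C bytes_emitted=6
After char 9 ('D'=3): chars_in_quartet=2 acc=0xF03 bytes_emitted=6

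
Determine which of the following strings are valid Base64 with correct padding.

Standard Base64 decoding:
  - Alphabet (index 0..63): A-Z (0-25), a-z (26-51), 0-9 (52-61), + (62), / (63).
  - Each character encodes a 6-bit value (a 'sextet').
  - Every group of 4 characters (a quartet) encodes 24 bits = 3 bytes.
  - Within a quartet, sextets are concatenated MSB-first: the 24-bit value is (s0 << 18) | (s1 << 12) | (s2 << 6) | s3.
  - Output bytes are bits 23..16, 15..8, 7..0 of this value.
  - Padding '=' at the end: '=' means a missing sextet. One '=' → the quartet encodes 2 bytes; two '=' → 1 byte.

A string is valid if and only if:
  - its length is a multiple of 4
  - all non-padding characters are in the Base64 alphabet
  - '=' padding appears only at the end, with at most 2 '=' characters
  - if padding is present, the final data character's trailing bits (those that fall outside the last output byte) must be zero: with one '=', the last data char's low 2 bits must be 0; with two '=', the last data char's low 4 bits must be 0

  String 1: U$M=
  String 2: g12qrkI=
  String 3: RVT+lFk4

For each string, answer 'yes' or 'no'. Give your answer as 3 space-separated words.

Answer: no yes yes

Derivation:
String 1: 'U$M=' → invalid (bad char(s): ['$'])
String 2: 'g12qrkI=' → valid
String 3: 'RVT+lFk4' → valid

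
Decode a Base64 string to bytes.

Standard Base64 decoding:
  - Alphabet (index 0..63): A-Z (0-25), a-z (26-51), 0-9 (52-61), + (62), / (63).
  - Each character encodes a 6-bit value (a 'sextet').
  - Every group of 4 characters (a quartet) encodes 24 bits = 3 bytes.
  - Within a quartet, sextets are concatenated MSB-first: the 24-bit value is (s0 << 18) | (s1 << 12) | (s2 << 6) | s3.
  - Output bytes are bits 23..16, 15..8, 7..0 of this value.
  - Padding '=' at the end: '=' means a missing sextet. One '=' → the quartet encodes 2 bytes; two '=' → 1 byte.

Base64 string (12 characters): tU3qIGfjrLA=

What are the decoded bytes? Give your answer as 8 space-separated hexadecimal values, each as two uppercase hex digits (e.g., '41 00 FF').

After char 0 ('t'=45): chars_in_quartet=1 acc=0x2D bytes_emitted=0
After char 1 ('U'=20): chars_in_quartet=2 acc=0xB54 bytes_emitted=0
After char 2 ('3'=55): chars_in_quartet=3 acc=0x2D537 bytes_emitted=0
After char 3 ('q'=42): chars_in_quartet=4 acc=0xB54DEA -> emit B5 4D EA, reset; bytes_emitted=3
After char 4 ('I'=8): chars_in_quartet=1 acc=0x8 bytes_emitted=3
After char 5 ('G'=6): chars_in_quartet=2 acc=0x206 bytes_emitted=3
After char 6 ('f'=31): chars_in_quartet=3 acc=0x819F bytes_emitted=3
After char 7 ('j'=35): chars_in_quartet=4 acc=0x2067E3 -> emit 20 67 E3, reset; bytes_emitted=6
After char 8 ('r'=43): chars_in_quartet=1 acc=0x2B bytes_emitted=6
After char 9 ('L'=11): chars_in_quartet=2 acc=0xACB bytes_emitted=6
After char 10 ('A'=0): chars_in_quartet=3 acc=0x2B2C0 bytes_emitted=6
Padding '=': partial quartet acc=0x2B2C0 -> emit AC B0; bytes_emitted=8

Answer: B5 4D EA 20 67 E3 AC B0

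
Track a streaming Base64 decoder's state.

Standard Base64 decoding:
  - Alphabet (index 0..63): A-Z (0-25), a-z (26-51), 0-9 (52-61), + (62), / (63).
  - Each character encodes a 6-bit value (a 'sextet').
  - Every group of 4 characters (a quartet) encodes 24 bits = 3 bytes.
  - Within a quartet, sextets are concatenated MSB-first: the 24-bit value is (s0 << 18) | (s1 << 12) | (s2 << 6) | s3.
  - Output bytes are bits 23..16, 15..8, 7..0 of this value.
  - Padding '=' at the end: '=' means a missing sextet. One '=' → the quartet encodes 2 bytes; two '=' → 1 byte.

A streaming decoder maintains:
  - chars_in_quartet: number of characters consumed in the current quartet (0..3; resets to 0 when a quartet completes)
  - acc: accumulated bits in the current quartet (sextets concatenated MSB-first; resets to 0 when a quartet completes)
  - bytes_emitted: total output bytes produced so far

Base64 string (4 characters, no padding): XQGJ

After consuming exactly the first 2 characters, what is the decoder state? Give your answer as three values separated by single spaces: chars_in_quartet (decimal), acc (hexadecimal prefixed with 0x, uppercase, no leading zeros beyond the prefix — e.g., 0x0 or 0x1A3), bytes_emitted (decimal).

After char 0 ('X'=23): chars_in_quartet=1 acc=0x17 bytes_emitted=0
After char 1 ('Q'=16): chars_in_quartet=2 acc=0x5D0 bytes_emitted=0

Answer: 2 0x5D0 0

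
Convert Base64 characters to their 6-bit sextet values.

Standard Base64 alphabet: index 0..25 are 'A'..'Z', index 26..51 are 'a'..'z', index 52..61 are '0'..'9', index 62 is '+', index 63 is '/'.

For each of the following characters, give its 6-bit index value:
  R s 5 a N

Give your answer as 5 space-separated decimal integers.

'R': A..Z range, ord('R') − ord('A') = 17
's': a..z range, 26 + ord('s') − ord('a') = 44
'5': 0..9 range, 52 + ord('5') − ord('0') = 57
'a': a..z range, 26 + ord('a') − ord('a') = 26
'N': A..Z range, ord('N') − ord('A') = 13

Answer: 17 44 57 26 13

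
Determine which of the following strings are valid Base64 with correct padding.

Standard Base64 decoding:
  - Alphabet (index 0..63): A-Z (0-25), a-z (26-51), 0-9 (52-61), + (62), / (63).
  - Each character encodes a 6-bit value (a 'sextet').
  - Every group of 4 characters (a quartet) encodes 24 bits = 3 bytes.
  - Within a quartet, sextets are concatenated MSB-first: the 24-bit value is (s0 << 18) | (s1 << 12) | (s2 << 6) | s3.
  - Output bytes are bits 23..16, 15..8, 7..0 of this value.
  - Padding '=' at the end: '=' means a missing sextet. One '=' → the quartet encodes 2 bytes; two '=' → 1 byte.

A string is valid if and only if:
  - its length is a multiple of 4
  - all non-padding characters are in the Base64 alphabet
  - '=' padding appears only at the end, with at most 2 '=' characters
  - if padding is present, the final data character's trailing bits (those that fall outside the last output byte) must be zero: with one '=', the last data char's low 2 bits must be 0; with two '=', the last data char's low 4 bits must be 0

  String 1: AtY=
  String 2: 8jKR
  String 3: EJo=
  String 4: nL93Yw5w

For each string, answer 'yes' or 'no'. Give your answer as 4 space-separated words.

String 1: 'AtY=' → valid
String 2: '8jKR' → valid
String 3: 'EJo=' → valid
String 4: 'nL93Yw5w' → valid

Answer: yes yes yes yes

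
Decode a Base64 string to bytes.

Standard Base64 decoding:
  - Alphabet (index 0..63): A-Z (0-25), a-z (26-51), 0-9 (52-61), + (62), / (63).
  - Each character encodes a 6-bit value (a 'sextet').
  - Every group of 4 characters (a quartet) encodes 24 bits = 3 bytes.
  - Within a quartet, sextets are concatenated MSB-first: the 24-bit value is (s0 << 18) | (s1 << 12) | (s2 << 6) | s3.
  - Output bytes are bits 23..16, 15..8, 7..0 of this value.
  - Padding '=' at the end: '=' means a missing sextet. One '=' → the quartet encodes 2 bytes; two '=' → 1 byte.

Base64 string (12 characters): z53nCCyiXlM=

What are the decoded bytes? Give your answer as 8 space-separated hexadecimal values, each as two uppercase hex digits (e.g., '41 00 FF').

Answer: CF 9D E7 08 2C A2 5E 53

Derivation:
After char 0 ('z'=51): chars_in_quartet=1 acc=0x33 bytes_emitted=0
After char 1 ('5'=57): chars_in_quartet=2 acc=0xCF9 bytes_emitted=0
After char 2 ('3'=55): chars_in_quartet=3 acc=0x33E77 bytes_emitted=0
After char 3 ('n'=39): chars_in_quartet=4 acc=0xCF9DE7 -> emit CF 9D E7, reset; bytes_emitted=3
After char 4 ('C'=2): chars_in_quartet=1 acc=0x2 bytes_emitted=3
After char 5 ('C'=2): chars_in_quartet=2 acc=0x82 bytes_emitted=3
After char 6 ('y'=50): chars_in_quartet=3 acc=0x20B2 bytes_emitted=3
After char 7 ('i'=34): chars_in_quartet=4 acc=0x82CA2 -> emit 08 2C A2, reset; bytes_emitted=6
After char 8 ('X'=23): chars_in_quartet=1 acc=0x17 bytes_emitted=6
After char 9 ('l'=37): chars_in_quartet=2 acc=0x5E5 bytes_emitted=6
After char 10 ('M'=12): chars_in_quartet=3 acc=0x1794C bytes_emitted=6
Padding '=': partial quartet acc=0x1794C -> emit 5E 53; bytes_emitted=8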